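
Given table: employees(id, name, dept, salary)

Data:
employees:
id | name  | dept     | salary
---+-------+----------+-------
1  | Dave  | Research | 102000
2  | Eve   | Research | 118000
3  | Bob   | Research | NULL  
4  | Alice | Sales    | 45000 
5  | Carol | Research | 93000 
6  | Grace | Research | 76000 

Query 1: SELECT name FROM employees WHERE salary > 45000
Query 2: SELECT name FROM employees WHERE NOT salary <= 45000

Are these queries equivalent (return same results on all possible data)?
Yes, equivalent

Both queries return: [('Carol',), ('Dave',), ('Eve',), ('Grace',)]

Reason: Both filter salary > 45000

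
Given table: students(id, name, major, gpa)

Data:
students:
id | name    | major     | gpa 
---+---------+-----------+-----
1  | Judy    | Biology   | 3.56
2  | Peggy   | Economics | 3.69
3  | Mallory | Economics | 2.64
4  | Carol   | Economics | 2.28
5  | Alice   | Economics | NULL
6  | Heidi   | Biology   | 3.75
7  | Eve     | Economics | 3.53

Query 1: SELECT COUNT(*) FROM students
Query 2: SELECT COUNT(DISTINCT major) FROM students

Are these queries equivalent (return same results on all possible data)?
No, not equivalent

Query 1 returns: [(7,)]
Query 2 returns: [(2,)]

Reason: COUNT(*) counts rows, COUNT(DISTINCT major) counts unique majors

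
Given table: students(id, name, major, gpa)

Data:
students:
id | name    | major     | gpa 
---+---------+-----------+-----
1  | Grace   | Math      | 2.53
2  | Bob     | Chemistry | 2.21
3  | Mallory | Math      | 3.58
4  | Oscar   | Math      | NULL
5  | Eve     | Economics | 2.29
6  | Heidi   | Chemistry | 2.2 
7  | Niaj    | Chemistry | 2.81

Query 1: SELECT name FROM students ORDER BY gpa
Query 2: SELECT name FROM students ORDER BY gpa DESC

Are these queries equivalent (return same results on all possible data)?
No, not equivalent

Query 1 returns: [('Oscar',), ('Heidi',), ('Bob',), ('Eve',), ('Grace',), ('Niaj',), ('Mallory',)]
Query 2 returns: [('Mallory',), ('Niaj',), ('Grace',), ('Eve',), ('Bob',), ('Heidi',), ('Oscar',)]

Reason: ASC vs DESC gives opposite ordering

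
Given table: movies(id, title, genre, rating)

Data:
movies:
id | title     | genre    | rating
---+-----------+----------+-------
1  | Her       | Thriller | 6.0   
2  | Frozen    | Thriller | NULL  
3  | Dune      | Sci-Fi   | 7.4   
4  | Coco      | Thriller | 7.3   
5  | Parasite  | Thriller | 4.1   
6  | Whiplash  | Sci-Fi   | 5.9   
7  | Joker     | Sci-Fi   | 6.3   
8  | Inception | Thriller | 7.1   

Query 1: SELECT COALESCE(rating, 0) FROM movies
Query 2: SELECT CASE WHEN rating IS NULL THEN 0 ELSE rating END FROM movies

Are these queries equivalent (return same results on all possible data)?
Yes, equivalent

Both queries return: [(0,), (4.1,), (5.9,), (6.0,), (6.3,), (7.1,), (7.3,), (7.4,)]

Reason: COALESCE vs CASE for NULL handling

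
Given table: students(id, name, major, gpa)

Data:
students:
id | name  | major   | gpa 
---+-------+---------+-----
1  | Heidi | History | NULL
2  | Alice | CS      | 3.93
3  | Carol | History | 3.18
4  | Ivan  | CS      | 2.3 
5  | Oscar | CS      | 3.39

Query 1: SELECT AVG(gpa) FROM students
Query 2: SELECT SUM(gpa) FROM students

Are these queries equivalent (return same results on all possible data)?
No, not equivalent

Query 1 returns: [(3.2,)]
Query 2 returns: [(12.8,)]

Reason: AVG vs SUM give different aggregate values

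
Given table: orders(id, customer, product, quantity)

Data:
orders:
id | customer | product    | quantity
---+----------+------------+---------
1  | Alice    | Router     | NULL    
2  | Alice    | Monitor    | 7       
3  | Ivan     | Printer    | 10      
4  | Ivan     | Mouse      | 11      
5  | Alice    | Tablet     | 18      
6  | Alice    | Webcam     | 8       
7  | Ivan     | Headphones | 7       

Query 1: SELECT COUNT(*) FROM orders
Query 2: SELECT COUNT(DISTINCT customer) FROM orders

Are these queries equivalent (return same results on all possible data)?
No, not equivalent

Query 1 returns: [(7,)]
Query 2 returns: [(2,)]

Reason: COUNT(*) counts rows, COUNT(DISTINCT customer) counts unique customers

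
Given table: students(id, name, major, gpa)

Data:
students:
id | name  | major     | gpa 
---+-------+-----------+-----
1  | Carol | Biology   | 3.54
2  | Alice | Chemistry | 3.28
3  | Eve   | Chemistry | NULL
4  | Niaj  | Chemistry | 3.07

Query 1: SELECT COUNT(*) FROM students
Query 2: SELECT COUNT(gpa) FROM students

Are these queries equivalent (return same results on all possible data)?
No, not equivalent

Query 1 returns: [(4,)]
Query 2 returns: [(3,)]

Reason: COUNT(*) includes NULLs, COUNT(column) excludes them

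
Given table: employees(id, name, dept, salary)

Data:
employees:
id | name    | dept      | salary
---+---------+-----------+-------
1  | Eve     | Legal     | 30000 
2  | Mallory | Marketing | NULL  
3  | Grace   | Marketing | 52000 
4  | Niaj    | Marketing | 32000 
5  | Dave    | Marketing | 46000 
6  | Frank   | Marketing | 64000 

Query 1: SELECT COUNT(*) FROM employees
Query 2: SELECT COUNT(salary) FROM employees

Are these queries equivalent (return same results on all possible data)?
No, not equivalent

Query 1 returns: [(6,)]
Query 2 returns: [(5,)]

Reason: COUNT(*) includes NULLs, COUNT(column) excludes them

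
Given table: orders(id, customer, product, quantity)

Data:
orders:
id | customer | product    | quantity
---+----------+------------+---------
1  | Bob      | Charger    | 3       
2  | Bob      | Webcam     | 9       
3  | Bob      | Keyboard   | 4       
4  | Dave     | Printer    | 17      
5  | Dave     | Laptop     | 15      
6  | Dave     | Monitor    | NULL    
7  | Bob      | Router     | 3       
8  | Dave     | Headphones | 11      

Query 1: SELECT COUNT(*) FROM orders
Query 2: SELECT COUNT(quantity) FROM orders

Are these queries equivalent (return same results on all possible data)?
No, not equivalent

Query 1 returns: [(8,)]
Query 2 returns: [(7,)]

Reason: COUNT(*) includes NULLs, COUNT(column) excludes them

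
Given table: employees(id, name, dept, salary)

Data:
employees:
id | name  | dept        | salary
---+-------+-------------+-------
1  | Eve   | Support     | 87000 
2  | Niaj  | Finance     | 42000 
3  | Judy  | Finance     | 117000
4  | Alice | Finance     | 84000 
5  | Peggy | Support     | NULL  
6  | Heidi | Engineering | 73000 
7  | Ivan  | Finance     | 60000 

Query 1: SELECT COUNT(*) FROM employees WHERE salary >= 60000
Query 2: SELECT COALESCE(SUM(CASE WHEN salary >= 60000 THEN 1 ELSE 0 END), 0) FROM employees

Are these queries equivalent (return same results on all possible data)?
Yes, equivalent

Both queries return: [(5,)]

Reason: COUNT with WHERE vs conditional SUM (COALESCE handles empty-table NULL)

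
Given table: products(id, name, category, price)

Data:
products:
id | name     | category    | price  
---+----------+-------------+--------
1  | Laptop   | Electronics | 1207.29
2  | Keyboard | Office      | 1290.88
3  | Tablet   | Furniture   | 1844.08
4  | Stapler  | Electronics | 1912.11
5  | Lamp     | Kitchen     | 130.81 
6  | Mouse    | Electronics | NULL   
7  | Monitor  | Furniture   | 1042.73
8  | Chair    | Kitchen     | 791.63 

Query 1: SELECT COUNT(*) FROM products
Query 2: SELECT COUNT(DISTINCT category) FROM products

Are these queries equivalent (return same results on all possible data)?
No, not equivalent

Query 1 returns: [(8,)]
Query 2 returns: [(4,)]

Reason: COUNT(*) counts rows, COUNT(DISTINCT category) counts unique categorys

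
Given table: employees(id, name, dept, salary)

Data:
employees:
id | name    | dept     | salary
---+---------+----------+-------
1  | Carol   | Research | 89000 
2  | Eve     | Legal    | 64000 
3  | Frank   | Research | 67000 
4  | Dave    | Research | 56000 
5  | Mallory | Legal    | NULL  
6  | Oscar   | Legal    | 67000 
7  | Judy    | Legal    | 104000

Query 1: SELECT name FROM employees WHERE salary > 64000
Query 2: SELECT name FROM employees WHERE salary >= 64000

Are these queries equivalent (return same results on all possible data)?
No, not equivalent

Query 1 returns: [('Carol',), ('Frank',), ('Oscar',), ('Judy',)]
Query 2 returns: [('Carol',), ('Eve',), ('Frank',), ('Oscar',), ('Judy',)]

Reason: > vs >= gives different results when salary = 64000 exists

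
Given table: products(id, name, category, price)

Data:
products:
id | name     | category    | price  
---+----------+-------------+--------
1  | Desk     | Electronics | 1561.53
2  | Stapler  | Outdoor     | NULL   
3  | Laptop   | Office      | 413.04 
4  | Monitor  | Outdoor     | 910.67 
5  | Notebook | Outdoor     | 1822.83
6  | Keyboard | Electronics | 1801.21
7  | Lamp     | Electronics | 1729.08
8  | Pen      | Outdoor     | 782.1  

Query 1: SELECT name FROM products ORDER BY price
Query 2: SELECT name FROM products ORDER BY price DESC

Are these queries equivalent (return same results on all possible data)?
No, not equivalent

Query 1 returns: [('Stapler',), ('Laptop',), ('Pen',), ('Monitor',), ('Desk',), ('Lamp',), ('Keyboard',), ('Notebook',)]
Query 2 returns: [('Notebook',), ('Keyboard',), ('Lamp',), ('Desk',), ('Monitor',), ('Pen',), ('Laptop',), ('Stapler',)]

Reason: ASC vs DESC gives opposite ordering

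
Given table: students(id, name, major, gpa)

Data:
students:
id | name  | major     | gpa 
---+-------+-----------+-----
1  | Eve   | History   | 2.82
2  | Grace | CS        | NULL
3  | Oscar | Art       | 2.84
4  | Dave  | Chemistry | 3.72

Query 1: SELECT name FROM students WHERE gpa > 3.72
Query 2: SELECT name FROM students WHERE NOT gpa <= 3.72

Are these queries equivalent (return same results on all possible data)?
Yes, equivalent

Both queries return: []

Reason: Both filter gpa > 3.72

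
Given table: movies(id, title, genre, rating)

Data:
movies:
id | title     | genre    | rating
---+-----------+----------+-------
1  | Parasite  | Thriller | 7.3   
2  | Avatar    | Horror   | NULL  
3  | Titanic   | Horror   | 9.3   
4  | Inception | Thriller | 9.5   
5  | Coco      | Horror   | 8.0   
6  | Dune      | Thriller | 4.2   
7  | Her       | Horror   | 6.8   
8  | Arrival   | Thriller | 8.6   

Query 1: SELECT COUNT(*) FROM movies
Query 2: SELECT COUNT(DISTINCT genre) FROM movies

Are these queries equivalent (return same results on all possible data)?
No, not equivalent

Query 1 returns: [(8,)]
Query 2 returns: [(2,)]

Reason: COUNT(*) counts rows, COUNT(DISTINCT genre) counts unique genres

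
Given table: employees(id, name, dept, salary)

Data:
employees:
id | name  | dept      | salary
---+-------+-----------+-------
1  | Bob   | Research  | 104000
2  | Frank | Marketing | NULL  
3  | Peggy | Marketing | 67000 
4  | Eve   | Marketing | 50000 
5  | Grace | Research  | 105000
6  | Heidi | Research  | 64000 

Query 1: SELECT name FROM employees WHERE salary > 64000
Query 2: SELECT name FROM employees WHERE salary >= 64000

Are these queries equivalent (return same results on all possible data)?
No, not equivalent

Query 1 returns: [('Bob',), ('Peggy',), ('Grace',)]
Query 2 returns: [('Bob',), ('Peggy',), ('Grace',), ('Heidi',)]

Reason: > vs >= gives different results when salary = 64000 exists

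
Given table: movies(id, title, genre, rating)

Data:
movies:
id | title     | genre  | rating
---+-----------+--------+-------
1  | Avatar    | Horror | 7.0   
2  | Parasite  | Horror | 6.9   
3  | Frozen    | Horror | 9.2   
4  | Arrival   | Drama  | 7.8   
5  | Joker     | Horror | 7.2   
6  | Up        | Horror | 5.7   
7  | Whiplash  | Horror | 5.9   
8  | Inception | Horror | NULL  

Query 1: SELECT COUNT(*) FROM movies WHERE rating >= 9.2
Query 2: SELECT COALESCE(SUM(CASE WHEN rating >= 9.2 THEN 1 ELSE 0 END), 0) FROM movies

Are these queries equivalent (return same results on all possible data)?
Yes, equivalent

Both queries return: [(1,)]

Reason: COUNT with WHERE vs conditional SUM (COALESCE handles empty-table NULL)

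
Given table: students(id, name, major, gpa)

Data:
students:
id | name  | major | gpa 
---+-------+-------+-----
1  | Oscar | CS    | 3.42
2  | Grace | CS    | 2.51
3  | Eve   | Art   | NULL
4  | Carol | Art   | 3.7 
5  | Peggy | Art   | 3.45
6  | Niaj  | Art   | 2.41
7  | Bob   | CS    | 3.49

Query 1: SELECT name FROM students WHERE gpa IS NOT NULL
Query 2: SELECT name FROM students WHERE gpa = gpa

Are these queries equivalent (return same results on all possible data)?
Yes, equivalent

Both queries return: [('Bob',), ('Carol',), ('Grace',), ('Niaj',), ('Oscar',), ('Peggy',)]

Reason: IS NOT NULL vs self-equality (both exclude NULLs)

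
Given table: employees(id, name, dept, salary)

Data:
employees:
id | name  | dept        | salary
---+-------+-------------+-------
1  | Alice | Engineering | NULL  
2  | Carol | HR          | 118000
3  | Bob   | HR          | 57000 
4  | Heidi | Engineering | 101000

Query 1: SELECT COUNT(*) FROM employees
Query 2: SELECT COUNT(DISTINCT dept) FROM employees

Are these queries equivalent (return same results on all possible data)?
No, not equivalent

Query 1 returns: [(4,)]
Query 2 returns: [(2,)]

Reason: COUNT(*) counts rows, COUNT(DISTINCT dept) counts unique depts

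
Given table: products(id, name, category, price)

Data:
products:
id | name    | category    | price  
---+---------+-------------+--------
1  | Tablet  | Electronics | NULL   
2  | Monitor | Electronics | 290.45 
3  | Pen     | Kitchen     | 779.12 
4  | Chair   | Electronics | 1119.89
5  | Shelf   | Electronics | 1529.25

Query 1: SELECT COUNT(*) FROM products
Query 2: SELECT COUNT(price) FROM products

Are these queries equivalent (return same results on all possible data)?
No, not equivalent

Query 1 returns: [(5,)]
Query 2 returns: [(4,)]

Reason: COUNT(*) includes NULLs, COUNT(column) excludes them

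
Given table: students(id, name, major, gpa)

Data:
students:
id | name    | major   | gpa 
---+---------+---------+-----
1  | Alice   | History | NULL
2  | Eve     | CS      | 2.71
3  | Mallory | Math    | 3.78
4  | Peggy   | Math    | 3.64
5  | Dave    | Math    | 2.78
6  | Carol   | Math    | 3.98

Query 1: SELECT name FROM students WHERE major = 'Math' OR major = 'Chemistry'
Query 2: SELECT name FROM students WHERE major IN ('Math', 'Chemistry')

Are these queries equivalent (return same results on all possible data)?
Yes, equivalent

Both queries return: [('Carol',), ('Dave',), ('Mallory',), ('Peggy',)]

Reason: OR vs IN are equivalent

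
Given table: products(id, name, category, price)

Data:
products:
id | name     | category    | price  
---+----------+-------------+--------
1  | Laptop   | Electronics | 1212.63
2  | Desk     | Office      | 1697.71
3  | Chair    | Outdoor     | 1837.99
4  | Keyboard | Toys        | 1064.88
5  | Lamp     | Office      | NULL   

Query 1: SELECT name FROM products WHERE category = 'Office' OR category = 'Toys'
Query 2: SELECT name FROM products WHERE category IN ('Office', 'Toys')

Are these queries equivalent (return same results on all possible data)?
Yes, equivalent

Both queries return: [('Desk',), ('Keyboard',), ('Lamp',)]

Reason: OR vs IN are equivalent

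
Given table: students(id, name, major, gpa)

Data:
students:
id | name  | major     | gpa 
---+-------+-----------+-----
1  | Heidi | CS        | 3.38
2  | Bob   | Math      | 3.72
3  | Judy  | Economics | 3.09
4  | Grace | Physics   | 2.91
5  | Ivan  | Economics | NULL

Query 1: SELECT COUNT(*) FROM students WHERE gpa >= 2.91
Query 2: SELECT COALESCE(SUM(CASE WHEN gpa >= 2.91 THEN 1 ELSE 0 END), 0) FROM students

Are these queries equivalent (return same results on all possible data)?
Yes, equivalent

Both queries return: [(4,)]

Reason: COUNT with WHERE vs conditional SUM (COALESCE handles empty-table NULL)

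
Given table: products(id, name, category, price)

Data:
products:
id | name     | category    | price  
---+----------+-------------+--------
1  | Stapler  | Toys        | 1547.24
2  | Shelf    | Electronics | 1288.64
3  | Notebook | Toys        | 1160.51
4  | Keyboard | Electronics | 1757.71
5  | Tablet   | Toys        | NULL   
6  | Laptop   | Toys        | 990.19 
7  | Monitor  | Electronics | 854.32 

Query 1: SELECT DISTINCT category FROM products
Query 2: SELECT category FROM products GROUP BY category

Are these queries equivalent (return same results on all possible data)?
Yes, equivalent

Both queries return: [('Electronics',), ('Toys',)]

Reason: Both get unique categorys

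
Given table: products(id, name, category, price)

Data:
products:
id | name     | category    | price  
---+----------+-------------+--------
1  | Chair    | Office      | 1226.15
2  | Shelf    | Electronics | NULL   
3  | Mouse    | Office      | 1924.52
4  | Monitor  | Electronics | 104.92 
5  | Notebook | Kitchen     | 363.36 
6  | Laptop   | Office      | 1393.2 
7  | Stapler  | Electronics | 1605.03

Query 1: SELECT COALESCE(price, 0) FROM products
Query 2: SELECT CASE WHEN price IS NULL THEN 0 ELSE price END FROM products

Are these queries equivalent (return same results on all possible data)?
Yes, equivalent

Both queries return: [(0,), (104.92,), (363.36,), (1226.15,), (1393.2,), (1605.03,), (1924.52,)]

Reason: COALESCE vs CASE for NULL handling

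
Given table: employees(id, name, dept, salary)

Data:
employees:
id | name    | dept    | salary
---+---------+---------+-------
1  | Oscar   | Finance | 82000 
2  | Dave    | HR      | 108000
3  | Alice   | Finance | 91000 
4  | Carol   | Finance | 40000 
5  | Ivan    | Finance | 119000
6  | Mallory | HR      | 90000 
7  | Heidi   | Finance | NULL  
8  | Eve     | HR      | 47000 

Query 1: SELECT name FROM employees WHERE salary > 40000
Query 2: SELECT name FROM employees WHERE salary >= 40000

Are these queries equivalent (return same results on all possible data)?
No, not equivalent

Query 1 returns: [('Oscar',), ('Dave',), ('Alice',), ('Ivan',), ('Mallory',), ('Eve',)]
Query 2 returns: [('Oscar',), ('Dave',), ('Alice',), ('Carol',), ('Ivan',), ('Mallory',), ('Eve',)]

Reason: > vs >= gives different results when salary = 40000 exists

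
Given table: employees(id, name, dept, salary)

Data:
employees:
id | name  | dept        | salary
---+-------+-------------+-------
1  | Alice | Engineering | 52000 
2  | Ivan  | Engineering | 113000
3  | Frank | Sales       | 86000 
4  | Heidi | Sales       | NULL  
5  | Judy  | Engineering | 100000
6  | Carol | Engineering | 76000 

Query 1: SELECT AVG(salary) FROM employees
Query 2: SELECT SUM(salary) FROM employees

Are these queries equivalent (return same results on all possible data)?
No, not equivalent

Query 1 returns: [(85400.0,)]
Query 2 returns: [(427000,)]

Reason: AVG vs SUM give different aggregate values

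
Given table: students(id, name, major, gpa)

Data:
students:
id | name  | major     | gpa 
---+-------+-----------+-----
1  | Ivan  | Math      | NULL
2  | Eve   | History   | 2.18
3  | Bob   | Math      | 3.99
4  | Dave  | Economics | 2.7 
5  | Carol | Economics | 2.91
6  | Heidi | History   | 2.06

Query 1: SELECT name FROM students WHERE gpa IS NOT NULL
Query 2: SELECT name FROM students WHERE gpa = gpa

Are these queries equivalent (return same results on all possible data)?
Yes, equivalent

Both queries return: [('Bob',), ('Carol',), ('Dave',), ('Eve',), ('Heidi',)]

Reason: IS NOT NULL vs self-equality (both exclude NULLs)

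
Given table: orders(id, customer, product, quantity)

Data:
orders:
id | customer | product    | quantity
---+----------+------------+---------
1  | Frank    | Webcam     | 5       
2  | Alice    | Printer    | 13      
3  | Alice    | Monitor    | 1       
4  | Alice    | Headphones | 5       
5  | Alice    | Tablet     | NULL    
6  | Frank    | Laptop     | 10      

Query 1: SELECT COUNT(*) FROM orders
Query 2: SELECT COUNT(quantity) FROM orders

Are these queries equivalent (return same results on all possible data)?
No, not equivalent

Query 1 returns: [(6,)]
Query 2 returns: [(5,)]

Reason: COUNT(*) includes NULLs, COUNT(column) excludes them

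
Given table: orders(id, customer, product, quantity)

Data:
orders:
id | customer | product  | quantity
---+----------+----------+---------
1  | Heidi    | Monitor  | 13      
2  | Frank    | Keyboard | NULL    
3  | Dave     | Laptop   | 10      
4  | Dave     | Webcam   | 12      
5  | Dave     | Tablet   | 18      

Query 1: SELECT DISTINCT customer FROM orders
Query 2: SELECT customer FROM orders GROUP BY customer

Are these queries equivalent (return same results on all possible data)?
Yes, equivalent

Both queries return: [('Dave',), ('Frank',), ('Heidi',)]

Reason: Both get unique customers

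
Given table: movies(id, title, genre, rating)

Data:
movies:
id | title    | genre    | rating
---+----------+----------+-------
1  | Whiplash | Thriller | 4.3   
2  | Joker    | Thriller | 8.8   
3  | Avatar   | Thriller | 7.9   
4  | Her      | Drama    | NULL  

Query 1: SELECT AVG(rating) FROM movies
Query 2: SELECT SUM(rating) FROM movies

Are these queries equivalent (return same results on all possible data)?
No, not equivalent

Query 1 returns: [(7.0,)]
Query 2 returns: [(21.0,)]

Reason: AVG vs SUM give different aggregate values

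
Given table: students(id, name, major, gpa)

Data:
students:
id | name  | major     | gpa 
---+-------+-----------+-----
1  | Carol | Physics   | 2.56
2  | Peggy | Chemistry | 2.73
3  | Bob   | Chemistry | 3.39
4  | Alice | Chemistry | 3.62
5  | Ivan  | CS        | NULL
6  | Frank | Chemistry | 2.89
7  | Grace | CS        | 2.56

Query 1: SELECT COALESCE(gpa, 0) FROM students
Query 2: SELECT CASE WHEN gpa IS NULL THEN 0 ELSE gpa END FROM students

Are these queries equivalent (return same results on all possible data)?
Yes, equivalent

Both queries return: [(0,), (2.56,), (2.56,), (2.73,), (2.89,), (3.39,), (3.62,)]

Reason: COALESCE vs CASE for NULL handling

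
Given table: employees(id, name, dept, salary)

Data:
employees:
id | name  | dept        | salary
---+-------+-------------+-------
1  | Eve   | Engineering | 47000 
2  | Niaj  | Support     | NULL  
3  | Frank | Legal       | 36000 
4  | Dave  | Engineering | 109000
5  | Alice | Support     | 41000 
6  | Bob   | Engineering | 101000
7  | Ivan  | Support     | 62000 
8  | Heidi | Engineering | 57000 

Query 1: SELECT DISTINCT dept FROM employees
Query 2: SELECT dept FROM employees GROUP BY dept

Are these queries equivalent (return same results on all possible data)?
Yes, equivalent

Both queries return: [('Engineering',), ('Legal',), ('Support',)]

Reason: Both get unique depts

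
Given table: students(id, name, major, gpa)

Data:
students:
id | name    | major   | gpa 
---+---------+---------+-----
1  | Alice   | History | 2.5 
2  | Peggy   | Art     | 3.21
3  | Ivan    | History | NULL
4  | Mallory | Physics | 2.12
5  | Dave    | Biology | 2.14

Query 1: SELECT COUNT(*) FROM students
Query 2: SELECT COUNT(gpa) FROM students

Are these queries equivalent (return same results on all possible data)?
No, not equivalent

Query 1 returns: [(5,)]
Query 2 returns: [(4,)]

Reason: COUNT(*) includes NULLs, COUNT(column) excludes them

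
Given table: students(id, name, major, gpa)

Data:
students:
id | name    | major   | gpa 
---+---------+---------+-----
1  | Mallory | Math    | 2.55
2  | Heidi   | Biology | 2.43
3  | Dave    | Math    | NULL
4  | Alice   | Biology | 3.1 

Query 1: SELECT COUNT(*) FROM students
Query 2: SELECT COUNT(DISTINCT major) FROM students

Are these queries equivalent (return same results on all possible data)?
No, not equivalent

Query 1 returns: [(4,)]
Query 2 returns: [(2,)]

Reason: COUNT(*) counts rows, COUNT(DISTINCT major) counts unique majors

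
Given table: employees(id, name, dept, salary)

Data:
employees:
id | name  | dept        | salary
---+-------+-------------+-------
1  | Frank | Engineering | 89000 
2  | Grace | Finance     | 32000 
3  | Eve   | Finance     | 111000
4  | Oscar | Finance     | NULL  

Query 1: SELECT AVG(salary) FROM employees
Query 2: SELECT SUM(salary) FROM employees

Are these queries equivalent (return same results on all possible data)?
No, not equivalent

Query 1 returns: [(77333.33333333333,)]
Query 2 returns: [(232000,)]

Reason: AVG vs SUM give different aggregate values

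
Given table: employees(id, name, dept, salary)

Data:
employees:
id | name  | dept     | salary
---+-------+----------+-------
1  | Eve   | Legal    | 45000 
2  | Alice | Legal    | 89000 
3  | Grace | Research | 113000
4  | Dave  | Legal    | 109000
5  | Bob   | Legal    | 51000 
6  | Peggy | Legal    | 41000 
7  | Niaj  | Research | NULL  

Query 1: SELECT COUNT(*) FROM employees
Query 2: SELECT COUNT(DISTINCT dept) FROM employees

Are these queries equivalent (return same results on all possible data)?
No, not equivalent

Query 1 returns: [(7,)]
Query 2 returns: [(2,)]

Reason: COUNT(*) counts rows, COUNT(DISTINCT dept) counts unique depts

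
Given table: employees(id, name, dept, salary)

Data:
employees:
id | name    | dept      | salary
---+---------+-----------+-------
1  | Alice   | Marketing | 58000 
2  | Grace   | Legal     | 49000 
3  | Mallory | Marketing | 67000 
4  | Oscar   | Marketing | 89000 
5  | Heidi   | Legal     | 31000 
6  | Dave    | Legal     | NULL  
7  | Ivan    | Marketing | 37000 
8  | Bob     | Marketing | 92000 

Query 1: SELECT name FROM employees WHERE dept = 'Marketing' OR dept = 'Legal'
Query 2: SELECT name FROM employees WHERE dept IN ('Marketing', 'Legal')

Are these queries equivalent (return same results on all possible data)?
Yes, equivalent

Both queries return: [('Alice',), ('Bob',), ('Dave',), ('Grace',), ('Heidi',), ('Ivan',), ('Mallory',), ('Oscar',)]

Reason: OR vs IN are equivalent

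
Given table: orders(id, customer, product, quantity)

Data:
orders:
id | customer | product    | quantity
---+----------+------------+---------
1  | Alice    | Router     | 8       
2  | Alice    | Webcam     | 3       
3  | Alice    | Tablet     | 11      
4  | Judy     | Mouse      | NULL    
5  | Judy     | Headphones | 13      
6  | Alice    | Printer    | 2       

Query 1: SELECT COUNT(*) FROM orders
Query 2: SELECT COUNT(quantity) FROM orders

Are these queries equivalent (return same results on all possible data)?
No, not equivalent

Query 1 returns: [(6,)]
Query 2 returns: [(5,)]

Reason: COUNT(*) includes NULLs, COUNT(column) excludes them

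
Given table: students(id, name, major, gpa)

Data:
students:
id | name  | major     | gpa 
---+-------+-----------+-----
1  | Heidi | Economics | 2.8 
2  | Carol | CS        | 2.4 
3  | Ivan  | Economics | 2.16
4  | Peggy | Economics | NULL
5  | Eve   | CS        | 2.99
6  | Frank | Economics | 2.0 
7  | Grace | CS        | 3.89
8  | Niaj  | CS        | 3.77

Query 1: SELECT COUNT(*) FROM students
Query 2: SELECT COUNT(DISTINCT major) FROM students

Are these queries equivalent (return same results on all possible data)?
No, not equivalent

Query 1 returns: [(8,)]
Query 2 returns: [(2,)]

Reason: COUNT(*) counts rows, COUNT(DISTINCT major) counts unique majors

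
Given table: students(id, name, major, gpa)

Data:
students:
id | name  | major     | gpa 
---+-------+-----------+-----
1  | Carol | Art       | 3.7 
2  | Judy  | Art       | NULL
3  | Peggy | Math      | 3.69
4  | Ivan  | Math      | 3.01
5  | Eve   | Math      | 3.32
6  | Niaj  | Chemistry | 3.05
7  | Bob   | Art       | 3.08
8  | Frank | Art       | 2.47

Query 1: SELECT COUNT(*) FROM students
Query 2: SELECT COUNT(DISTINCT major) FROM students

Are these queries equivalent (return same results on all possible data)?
No, not equivalent

Query 1 returns: [(8,)]
Query 2 returns: [(3,)]

Reason: COUNT(*) counts rows, COUNT(DISTINCT major) counts unique majors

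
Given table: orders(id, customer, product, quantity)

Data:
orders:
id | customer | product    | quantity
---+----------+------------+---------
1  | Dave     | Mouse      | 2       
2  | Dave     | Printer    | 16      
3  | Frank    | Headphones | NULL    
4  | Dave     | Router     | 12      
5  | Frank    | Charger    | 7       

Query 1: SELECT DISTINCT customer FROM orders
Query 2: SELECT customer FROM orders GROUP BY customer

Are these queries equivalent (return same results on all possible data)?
Yes, equivalent

Both queries return: [('Dave',), ('Frank',)]

Reason: Both get unique customers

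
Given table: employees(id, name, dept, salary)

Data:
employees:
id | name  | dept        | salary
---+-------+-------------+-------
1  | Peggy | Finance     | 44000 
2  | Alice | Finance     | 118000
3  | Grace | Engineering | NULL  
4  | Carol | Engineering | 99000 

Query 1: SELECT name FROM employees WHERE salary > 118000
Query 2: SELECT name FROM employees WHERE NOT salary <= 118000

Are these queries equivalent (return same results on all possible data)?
Yes, equivalent

Both queries return: []

Reason: Both filter salary > 118000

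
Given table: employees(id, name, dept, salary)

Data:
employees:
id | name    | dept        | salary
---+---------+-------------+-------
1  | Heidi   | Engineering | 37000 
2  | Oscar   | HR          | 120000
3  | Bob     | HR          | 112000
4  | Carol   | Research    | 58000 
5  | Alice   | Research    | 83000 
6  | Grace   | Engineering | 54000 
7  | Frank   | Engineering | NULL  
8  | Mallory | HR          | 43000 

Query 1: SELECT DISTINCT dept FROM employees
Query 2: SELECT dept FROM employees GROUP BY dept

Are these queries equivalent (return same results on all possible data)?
Yes, equivalent

Both queries return: [('Engineering',), ('HR',), ('Research',)]

Reason: Both get unique depts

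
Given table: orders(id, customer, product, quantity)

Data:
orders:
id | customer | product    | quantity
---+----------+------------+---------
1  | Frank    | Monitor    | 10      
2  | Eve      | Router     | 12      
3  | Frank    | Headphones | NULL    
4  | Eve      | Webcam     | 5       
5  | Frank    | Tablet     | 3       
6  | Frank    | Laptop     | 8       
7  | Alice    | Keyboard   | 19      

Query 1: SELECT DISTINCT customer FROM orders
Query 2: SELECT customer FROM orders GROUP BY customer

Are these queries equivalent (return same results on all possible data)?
Yes, equivalent

Both queries return: [('Alice',), ('Eve',), ('Frank',)]

Reason: Both get unique customers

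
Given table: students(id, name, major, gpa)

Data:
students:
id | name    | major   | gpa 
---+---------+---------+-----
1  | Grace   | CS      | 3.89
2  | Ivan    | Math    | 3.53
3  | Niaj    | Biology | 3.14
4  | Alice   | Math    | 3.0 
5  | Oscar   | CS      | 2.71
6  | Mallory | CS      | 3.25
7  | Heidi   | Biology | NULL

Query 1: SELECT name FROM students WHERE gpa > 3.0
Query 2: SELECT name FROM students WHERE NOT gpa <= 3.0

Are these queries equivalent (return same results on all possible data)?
Yes, equivalent

Both queries return: [('Grace',), ('Ivan',), ('Mallory',), ('Niaj',)]

Reason: Both filter gpa > 3.0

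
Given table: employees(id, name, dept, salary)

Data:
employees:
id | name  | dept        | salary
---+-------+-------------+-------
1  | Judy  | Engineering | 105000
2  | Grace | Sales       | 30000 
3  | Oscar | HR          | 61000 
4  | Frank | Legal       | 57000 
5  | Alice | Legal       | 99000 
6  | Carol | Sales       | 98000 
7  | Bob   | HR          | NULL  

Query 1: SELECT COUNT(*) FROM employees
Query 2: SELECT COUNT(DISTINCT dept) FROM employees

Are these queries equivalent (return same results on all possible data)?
No, not equivalent

Query 1 returns: [(7,)]
Query 2 returns: [(4,)]

Reason: COUNT(*) counts rows, COUNT(DISTINCT dept) counts unique depts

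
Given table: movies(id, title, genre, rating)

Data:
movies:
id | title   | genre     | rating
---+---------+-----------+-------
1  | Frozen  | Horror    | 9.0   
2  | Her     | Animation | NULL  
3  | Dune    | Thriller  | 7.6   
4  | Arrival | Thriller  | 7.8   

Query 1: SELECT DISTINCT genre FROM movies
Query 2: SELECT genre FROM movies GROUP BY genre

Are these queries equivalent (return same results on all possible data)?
Yes, equivalent

Both queries return: [('Animation',), ('Horror',), ('Thriller',)]

Reason: Both get unique genres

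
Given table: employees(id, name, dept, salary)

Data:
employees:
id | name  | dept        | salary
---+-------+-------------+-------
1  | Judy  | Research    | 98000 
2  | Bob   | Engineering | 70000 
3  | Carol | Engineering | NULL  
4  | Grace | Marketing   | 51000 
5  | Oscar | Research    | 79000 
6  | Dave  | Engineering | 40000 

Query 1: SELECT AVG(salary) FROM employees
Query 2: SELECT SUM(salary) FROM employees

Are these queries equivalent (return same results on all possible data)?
No, not equivalent

Query 1 returns: [(67600.0,)]
Query 2 returns: [(338000,)]

Reason: AVG vs SUM give different aggregate values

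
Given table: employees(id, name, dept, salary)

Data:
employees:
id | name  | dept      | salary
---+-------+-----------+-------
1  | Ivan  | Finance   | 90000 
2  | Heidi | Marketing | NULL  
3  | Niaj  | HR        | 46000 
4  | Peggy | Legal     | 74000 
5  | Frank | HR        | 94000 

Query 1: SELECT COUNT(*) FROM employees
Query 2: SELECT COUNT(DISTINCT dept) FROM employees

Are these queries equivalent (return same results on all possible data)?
No, not equivalent

Query 1 returns: [(5,)]
Query 2 returns: [(4,)]

Reason: COUNT(*) counts rows, COUNT(DISTINCT dept) counts unique depts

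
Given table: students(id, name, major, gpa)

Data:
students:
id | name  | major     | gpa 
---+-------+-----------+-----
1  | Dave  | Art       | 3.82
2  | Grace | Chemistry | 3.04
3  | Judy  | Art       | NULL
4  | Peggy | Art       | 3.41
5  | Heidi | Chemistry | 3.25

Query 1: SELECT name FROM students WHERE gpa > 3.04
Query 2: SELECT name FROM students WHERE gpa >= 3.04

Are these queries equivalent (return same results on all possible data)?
No, not equivalent

Query 1 returns: [('Dave',), ('Peggy',), ('Heidi',)]
Query 2 returns: [('Dave',), ('Grace',), ('Peggy',), ('Heidi',)]

Reason: > vs >= gives different results when gpa = 3.04 exists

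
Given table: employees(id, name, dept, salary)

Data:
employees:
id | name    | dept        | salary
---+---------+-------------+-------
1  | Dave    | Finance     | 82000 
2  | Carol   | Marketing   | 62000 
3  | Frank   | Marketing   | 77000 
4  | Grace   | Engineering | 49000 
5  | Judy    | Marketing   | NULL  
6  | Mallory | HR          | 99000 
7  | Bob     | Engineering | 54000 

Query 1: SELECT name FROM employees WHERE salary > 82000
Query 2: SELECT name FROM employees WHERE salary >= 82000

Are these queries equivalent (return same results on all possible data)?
No, not equivalent

Query 1 returns: [('Mallory',)]
Query 2 returns: [('Dave',), ('Mallory',)]

Reason: > vs >= gives different results when salary = 82000 exists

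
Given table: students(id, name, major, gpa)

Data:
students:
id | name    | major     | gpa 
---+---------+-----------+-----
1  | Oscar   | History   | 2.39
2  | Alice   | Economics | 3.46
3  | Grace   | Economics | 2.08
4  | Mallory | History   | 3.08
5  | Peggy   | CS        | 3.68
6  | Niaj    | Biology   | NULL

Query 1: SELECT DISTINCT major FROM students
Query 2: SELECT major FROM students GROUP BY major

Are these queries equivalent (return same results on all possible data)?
Yes, equivalent

Both queries return: [('Biology',), ('CS',), ('Economics',), ('History',)]

Reason: Both get unique majors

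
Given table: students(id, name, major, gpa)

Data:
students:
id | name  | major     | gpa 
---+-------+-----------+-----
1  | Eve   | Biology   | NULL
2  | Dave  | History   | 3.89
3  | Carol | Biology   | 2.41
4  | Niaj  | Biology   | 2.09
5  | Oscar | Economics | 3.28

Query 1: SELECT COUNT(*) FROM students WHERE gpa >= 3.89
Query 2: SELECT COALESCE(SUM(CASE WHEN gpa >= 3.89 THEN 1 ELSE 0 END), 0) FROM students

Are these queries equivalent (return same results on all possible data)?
Yes, equivalent

Both queries return: [(1,)]

Reason: COUNT with WHERE vs conditional SUM (COALESCE handles empty-table NULL)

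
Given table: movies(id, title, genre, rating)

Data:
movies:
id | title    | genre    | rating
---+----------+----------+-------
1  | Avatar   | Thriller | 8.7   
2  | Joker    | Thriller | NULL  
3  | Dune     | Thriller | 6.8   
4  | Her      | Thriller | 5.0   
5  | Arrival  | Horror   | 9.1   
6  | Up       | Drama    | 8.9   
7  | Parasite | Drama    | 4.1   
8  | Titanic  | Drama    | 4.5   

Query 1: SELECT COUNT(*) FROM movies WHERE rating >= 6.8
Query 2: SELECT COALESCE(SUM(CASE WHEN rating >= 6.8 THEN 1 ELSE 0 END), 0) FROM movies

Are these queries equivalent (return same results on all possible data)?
Yes, equivalent

Both queries return: [(4,)]

Reason: COUNT with WHERE vs conditional SUM (COALESCE handles empty-table NULL)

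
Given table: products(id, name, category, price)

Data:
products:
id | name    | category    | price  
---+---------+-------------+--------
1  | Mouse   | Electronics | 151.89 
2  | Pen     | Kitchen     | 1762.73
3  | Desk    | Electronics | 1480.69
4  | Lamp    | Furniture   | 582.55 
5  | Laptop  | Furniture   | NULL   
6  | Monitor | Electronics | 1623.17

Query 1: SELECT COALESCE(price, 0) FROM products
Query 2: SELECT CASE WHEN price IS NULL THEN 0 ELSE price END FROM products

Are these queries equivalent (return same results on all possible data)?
Yes, equivalent

Both queries return: [(0,), (151.89,), (582.55,), (1480.69,), (1623.17,), (1762.73,)]

Reason: COALESCE vs CASE for NULL handling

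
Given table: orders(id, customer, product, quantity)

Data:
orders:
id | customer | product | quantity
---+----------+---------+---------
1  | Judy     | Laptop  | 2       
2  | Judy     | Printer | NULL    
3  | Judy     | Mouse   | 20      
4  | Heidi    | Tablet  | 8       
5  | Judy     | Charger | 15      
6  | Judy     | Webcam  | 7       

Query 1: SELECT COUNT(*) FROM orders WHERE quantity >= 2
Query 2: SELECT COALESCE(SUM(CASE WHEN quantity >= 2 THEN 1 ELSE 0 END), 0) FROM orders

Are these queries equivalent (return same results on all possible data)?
Yes, equivalent

Both queries return: [(5,)]

Reason: COUNT with WHERE vs conditional SUM (COALESCE handles empty-table NULL)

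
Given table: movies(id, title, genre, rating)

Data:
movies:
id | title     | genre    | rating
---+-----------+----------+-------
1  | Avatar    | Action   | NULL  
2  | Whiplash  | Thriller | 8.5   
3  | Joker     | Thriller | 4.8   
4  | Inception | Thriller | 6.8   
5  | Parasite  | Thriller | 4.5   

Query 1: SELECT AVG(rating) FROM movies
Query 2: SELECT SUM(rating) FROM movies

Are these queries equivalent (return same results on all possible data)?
No, not equivalent

Query 1 returns: [(6.15,)]
Query 2 returns: [(24.6,)]

Reason: AVG vs SUM give different aggregate values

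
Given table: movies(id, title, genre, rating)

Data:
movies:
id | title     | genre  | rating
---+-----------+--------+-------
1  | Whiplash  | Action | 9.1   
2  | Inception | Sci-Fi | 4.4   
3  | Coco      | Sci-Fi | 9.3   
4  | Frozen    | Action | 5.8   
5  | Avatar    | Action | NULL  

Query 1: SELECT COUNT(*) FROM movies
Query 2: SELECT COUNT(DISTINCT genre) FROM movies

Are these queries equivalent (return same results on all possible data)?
No, not equivalent

Query 1 returns: [(5,)]
Query 2 returns: [(2,)]

Reason: COUNT(*) counts rows, COUNT(DISTINCT genre) counts unique genres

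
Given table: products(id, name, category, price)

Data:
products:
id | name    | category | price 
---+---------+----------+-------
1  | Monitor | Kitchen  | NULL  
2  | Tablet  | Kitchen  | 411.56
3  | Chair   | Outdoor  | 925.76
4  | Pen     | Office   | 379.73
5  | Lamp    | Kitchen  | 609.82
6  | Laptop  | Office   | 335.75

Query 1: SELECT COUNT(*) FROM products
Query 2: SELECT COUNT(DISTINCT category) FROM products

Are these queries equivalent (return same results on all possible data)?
No, not equivalent

Query 1 returns: [(6,)]
Query 2 returns: [(3,)]

Reason: COUNT(*) counts rows, COUNT(DISTINCT category) counts unique categorys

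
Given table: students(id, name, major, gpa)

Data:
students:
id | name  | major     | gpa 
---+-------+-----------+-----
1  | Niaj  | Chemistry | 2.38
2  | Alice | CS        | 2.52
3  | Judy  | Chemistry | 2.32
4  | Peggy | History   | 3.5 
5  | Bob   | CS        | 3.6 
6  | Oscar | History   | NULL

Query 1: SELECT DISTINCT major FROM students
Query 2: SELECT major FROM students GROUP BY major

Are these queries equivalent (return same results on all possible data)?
Yes, equivalent

Both queries return: [('CS',), ('Chemistry',), ('History',)]

Reason: Both get unique majors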